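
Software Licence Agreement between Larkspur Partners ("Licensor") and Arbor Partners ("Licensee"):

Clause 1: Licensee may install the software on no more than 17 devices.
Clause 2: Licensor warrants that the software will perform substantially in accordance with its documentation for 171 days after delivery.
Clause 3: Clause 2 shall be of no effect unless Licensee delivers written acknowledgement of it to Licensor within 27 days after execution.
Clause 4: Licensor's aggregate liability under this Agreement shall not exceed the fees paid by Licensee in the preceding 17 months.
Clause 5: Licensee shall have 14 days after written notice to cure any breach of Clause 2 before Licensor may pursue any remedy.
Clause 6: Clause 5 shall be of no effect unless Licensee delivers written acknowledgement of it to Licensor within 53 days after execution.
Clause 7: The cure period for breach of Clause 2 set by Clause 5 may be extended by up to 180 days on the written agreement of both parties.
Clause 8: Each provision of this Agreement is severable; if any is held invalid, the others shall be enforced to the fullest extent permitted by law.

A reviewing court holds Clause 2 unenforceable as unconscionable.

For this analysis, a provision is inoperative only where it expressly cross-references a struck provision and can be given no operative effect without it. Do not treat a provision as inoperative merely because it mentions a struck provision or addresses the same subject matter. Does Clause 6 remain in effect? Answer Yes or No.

Clause 2 is struck. Clause 3 operates only by reference to Clause 2, so it falls with Clause 2. Clause 5 operates only by reference to Clause 2, so it falls with Clause 2. The only function of Clause 6 is the acknowledgement condition for Clause 5, so it cannot stand once Clause 5 is removed. Clause 7 operates only by reference to Clause 5, so it falls with Clause 5. Clause 8 is a severability clause and preserves every provision that can still be given independent effect. That leaves Clause 1, Clause 4, and Clause 8 in effect. Clause 6 is among the inoperative provisions, so the answer is no.

No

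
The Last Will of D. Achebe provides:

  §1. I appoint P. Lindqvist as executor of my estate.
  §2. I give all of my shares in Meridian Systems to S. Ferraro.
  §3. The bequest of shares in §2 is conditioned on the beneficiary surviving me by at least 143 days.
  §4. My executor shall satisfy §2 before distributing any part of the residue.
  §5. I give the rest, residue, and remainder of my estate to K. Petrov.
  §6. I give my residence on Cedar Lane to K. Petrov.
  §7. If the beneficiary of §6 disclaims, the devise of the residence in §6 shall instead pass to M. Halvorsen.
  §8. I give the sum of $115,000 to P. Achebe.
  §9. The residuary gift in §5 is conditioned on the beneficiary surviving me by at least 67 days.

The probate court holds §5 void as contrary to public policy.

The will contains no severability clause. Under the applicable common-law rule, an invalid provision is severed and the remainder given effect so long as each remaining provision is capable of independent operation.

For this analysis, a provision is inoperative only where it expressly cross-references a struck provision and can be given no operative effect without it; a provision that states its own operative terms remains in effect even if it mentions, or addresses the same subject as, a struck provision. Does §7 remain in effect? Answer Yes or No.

§5 is struck. The only function of §9 is the survivorship condition on §5, so it cannot stand once §5 is removed. With no severability clause, the stated default rule severs what cannot stand and enforces each remaining provision that can operate on its own. The provisions still in force are §1, §2, §3, §4, §6, §7, and §8. §7 is among the surviving provisions, so the answer is yes.

Yes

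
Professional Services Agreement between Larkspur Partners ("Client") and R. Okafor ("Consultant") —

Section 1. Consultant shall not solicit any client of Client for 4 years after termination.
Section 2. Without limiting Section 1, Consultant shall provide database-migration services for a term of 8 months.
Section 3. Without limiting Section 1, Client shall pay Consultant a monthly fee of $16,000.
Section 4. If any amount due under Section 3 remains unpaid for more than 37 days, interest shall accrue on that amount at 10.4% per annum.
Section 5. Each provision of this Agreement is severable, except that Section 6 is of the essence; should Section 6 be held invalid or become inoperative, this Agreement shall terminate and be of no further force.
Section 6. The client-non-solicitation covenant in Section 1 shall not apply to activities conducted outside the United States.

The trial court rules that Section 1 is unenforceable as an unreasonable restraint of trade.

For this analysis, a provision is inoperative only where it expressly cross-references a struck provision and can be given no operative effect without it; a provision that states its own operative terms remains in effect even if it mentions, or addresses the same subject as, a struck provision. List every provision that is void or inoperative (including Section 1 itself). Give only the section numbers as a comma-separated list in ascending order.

Section 1 is struck. Section 6 has no operative effect of its own apart from Section 1 and is therefore inoperative. Section 5 makes Section 6 an essential term, and Section 6 has been rendered inoperative by the cascade; under Section 5, the entire Agreement is therefore void. No provision of the Agreement survives.

1, 2, 3, 4, 5, 6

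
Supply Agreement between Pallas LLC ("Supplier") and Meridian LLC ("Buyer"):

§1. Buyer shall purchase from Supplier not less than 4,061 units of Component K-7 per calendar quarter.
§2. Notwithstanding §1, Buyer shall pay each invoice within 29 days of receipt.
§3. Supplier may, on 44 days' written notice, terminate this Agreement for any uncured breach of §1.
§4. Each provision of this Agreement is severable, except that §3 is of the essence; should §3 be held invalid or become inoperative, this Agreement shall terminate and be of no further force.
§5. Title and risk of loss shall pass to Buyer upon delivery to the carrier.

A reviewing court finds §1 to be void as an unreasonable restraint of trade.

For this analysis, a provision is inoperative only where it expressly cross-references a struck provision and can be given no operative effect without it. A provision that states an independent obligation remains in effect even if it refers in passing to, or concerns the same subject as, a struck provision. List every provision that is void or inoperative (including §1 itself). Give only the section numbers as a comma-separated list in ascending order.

§1 is struck. The only function of §3 is the termination right for breach of §1, so it cannot stand once §1 is removed. §4 makes §3 an essential term, and §3 has been rendered inoperative by the cascade; under §4, the entire Agreement is therefore void. No provision of the Agreement survives.

1, 2, 3, 4, 5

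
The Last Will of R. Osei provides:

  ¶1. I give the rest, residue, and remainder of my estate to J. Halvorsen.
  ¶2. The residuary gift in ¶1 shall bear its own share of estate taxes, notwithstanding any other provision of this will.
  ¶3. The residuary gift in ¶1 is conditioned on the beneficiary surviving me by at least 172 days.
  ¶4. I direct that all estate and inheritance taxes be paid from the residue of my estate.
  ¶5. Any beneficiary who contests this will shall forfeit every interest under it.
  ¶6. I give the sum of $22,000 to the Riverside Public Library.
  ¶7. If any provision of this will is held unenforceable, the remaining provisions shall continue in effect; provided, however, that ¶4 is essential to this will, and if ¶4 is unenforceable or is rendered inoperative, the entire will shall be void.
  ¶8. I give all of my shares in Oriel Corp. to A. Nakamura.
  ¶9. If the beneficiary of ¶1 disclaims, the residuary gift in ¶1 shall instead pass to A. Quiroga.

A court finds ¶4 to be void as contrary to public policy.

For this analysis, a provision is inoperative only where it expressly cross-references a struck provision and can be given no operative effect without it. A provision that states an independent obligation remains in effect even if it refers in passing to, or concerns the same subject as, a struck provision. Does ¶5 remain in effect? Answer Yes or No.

¶4 is struck. No other provision's operative terms depend on ¶4. ¶7 makes ¶4 an essential term, and ¶4 is the provision held invalid; under ¶7, the entire will is therefore void. No provision of the will survives. ¶5 is among the inoperative provisions, so the answer is no.

No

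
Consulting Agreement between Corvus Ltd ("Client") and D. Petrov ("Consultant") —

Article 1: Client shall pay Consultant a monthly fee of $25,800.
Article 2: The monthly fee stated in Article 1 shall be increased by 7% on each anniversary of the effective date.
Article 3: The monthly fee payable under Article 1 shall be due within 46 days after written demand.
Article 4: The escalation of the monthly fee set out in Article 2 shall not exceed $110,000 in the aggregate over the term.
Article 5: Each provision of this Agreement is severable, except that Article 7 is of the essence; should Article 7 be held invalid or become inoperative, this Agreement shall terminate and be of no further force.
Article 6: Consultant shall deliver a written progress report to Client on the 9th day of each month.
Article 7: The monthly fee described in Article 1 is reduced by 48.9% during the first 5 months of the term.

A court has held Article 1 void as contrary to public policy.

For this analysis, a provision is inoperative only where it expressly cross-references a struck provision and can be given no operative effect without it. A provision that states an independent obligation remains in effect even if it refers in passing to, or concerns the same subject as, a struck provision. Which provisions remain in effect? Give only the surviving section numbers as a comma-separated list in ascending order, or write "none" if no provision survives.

none

Article 1 is struck. Article 2 does nothing except set the escalation of the monthly fee by reference to Article 1; with Article 1 gone it has no independent effect and is inoperative. The whole of Article 3 is the payment deadline for the monthly fee, defined by reference to Article 1, so Article 3 cannot stand once Article 1 is removed. The whole of Article 7 is the introductory reduction to the monthly fee, defined by reference to Article 1, so Article 7 cannot stand once Article 1 is removed. The whole of Article 4 is the aggregate cap on the escalation of the monthly fee, defined by reference to Article 2, so Article 4 cannot stand once Article 2 is removed. Article 5 makes Article 7 an essential term, and Article 7 has been rendered inoperative by the cascade; under Article 5, the entire Agreement is therefore void. No provision of the Agreement survives.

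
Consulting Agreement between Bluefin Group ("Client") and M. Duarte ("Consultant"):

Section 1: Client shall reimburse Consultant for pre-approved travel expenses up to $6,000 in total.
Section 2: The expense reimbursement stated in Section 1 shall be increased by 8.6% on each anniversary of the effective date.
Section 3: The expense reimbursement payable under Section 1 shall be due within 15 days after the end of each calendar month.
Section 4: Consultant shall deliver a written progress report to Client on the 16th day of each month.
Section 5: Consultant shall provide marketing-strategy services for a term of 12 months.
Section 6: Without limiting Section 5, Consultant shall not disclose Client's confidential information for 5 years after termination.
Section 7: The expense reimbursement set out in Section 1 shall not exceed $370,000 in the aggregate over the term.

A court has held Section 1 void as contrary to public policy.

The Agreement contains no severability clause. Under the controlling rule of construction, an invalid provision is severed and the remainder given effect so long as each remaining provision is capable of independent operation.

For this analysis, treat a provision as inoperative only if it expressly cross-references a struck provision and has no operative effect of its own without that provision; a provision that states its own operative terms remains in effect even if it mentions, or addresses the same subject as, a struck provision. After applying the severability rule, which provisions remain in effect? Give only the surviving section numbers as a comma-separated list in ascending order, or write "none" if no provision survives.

4, 5, 6

Section 1 is struck. Section 2 has no operative effect of its own apart from Section 1 and is therefore inoperative. Section 3 operates only by reference to Section 1, so it falls with Section 1. Section 7 has no operative effect of its own apart from Section 1 and is therefore inoperative. With no severability clause, the stated default rule severs what cannot stand and enforces each remaining provision that can operate on its own. The provisions still in force are Section 4, Section 5, and Section 6.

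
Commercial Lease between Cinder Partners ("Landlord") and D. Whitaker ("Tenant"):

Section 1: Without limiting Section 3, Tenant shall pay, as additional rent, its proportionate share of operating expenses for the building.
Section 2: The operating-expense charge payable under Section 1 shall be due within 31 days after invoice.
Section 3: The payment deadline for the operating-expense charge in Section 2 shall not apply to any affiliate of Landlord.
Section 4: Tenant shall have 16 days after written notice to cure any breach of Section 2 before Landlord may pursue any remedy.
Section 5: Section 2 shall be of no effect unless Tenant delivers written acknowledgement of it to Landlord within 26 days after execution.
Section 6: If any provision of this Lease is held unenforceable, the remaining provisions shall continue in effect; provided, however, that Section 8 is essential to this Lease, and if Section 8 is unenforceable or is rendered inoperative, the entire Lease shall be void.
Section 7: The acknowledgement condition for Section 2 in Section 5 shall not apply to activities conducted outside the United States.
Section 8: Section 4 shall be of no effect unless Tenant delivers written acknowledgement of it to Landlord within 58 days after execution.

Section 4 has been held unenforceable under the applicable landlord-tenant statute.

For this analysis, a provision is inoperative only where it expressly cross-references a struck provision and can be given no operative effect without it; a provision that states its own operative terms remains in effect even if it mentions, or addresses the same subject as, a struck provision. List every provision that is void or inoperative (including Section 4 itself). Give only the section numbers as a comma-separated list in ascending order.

Section 4 is struck. Section 8 merely fixes the acknowledgement condition for Section 4; with Section 4 gone it has nothing to operate on and falls away. Section 6 makes Section 8 an essential term, and Section 8 has been rendered inoperative by the cascade; under Section 6, the entire Lease is therefore void. No provision of the Lease survives.

1, 2, 3, 4, 5, 6, 7, 8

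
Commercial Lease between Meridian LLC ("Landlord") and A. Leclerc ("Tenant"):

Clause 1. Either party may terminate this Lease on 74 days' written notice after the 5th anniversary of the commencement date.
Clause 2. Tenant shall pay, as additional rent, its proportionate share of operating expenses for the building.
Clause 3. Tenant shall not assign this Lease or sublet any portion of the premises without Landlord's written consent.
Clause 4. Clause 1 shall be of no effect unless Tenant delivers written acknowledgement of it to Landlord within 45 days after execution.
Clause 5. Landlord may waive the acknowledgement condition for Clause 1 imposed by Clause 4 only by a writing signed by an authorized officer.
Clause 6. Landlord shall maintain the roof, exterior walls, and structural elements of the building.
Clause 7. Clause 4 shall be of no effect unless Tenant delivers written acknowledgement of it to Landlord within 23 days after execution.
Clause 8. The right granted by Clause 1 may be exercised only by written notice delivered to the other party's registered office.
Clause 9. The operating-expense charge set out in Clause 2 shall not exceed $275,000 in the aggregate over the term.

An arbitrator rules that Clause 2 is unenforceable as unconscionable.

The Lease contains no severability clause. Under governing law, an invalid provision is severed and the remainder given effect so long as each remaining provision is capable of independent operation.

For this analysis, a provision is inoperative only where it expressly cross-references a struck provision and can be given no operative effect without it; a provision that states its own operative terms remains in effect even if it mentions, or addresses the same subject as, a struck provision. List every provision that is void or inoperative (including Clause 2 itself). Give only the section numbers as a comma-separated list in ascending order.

Clause 2 is struck. Clause 9 does nothing except set the aggregate cap on the operating-expense charge by reference to Clause 2; with Clause 2 gone it has no independent effect and is inoperative. Under the stated default rule, only provisions that cannot operate independently fall away; the rest are enforced. The provisions still in force are Clause 1, Clause 3, Clause 4, Clause 5, Clause 6, Clause 7, and Clause 8.

2, 9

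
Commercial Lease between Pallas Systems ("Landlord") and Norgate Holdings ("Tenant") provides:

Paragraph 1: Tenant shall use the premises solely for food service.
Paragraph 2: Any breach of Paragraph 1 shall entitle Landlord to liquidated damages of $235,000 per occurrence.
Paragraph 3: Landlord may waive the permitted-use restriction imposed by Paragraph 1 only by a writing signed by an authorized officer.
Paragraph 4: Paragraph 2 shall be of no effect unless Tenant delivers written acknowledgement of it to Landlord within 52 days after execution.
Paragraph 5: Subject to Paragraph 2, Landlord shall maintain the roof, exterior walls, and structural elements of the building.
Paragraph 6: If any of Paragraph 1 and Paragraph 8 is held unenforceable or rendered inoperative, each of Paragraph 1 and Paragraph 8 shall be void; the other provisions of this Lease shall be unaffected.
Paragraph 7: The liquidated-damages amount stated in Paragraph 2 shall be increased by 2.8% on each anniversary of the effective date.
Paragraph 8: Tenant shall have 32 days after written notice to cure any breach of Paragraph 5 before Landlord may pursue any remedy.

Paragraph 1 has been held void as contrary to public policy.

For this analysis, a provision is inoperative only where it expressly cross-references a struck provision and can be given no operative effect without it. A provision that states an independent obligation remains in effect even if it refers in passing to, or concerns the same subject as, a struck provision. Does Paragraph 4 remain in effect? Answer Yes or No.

No

Paragraph 1 is struck. Paragraph 2 operates only by reference to Paragraph 1, so it falls with Paragraph 1. Paragraph 3 operates only by reference to Paragraph 1, so it falls with Paragraph 1. The only function of Paragraph 4 is the acknowledgement condition for Paragraph 2, so it cannot stand once Paragraph 2 is removed. The whole of Paragraph 7 is the escalation of the liquidated-damages amount, defined by reference to Paragraph 2, so Paragraph 7 cannot stand once Paragraph 2 is removed. Although Paragraph 5 refers to Paragraph 2, its operative terms do not depend on Paragraph 2, so it remains in effect. Paragraph 6 declares Paragraph 1 and Paragraph 8 mutually dependent; since one of them has fallen, all of them are of no effect. That brings down Paragraph 8 as well. The remainder continues in force under Paragraph 6. That leaves Paragraph 5 and Paragraph 6 in effect. Paragraph 4 is among the inoperative provisions, so the answer is no.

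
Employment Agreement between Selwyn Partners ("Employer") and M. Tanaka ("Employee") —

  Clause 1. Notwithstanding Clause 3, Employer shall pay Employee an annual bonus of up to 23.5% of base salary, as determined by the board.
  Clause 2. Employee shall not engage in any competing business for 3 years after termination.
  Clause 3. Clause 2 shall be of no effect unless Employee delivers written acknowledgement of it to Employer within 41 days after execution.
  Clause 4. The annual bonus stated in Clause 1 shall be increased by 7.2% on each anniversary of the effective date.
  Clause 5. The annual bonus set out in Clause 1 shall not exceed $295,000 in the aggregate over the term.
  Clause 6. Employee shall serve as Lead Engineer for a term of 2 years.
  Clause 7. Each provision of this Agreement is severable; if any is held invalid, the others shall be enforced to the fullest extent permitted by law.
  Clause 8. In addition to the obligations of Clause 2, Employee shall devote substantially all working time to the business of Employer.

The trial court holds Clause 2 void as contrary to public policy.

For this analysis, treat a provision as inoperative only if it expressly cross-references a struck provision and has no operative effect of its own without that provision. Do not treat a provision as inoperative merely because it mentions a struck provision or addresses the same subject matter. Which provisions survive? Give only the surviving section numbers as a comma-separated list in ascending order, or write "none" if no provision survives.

1, 4, 5, 6, 7, 8

Clause 2 is struck. Clause 3 merely fixes the acknowledgement condition for Clause 2; with Clause 2 gone it has nothing to operate on and falls away. Clause 8 mentions Clause 2 but its own obligation stands independently of Clause 2, so Clause 8 is not affected. Clause 1 mentions Clause 3 but its own obligation stands independently of Clause 3, so Clause 1 is not affected. Clause 7 is a severability clause and preserves every provision that can still be given independent effect. That leaves Clause 1, Clause 4, Clause 5, Clause 6, Clause 7, and Clause 8 in effect.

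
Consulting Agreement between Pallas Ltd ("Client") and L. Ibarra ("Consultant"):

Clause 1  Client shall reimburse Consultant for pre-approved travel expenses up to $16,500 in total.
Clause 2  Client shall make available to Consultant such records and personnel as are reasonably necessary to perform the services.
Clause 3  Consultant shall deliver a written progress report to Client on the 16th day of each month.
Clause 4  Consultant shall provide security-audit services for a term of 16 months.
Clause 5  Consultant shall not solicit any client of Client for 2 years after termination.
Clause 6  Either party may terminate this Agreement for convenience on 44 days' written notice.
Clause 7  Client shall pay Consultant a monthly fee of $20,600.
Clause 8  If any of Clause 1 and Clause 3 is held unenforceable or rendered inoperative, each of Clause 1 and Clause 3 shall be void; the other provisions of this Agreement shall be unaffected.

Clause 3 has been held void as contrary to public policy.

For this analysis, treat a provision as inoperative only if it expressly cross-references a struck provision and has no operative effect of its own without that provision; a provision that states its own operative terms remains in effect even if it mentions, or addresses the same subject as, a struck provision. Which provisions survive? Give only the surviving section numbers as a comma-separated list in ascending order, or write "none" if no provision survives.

2, 4, 5, 6, 7, 8

Clause 3 is struck. No other provision's operative terms depend on Clause 3. Clause 8 declares Clause 1 and Clause 3 mutually dependent; since one of them has fallen, all of them are of no effect. That brings down Clause 1 as well. The remainder continues in force under Clause 8. The provisions still in force are Clause 2, Clause 4, Clause 5, Clause 6, Clause 7, and Clause 8.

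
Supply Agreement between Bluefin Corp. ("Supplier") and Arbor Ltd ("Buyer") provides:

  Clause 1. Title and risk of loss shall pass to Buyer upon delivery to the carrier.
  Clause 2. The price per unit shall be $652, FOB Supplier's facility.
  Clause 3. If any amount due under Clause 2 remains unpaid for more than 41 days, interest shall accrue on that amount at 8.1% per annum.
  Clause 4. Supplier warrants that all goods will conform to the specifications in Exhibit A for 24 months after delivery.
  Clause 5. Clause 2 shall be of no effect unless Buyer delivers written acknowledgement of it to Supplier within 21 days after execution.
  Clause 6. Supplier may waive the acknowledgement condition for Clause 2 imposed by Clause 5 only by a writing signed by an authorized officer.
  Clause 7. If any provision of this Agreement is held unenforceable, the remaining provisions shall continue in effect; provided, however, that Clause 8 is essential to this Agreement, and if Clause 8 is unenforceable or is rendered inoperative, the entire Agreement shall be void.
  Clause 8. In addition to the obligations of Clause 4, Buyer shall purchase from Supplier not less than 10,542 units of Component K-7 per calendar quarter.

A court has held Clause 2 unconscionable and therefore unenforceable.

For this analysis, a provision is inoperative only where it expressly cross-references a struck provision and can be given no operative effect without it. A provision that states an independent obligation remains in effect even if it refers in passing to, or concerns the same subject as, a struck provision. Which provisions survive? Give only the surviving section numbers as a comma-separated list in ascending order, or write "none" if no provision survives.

Clause 2 is struck. Clause 3 has no operative effect of its own apart from Clause 2 and is therefore inoperative. Clause 5 operates only by reference to Clause 2, so it falls with Clause 2. The only function of Clause 6 is the waiver condition for Clause 5, so it cannot stand once Clause 5 is removed. Clause 7 makes Clause 8 an essential term, but Clause 8 is unaffected, so the severability proviso in Clause 7 preserves the remaining provisions. Clause 1, Clause 4, Clause 7, and Clause 8 remain in effect.

1, 4, 7, 8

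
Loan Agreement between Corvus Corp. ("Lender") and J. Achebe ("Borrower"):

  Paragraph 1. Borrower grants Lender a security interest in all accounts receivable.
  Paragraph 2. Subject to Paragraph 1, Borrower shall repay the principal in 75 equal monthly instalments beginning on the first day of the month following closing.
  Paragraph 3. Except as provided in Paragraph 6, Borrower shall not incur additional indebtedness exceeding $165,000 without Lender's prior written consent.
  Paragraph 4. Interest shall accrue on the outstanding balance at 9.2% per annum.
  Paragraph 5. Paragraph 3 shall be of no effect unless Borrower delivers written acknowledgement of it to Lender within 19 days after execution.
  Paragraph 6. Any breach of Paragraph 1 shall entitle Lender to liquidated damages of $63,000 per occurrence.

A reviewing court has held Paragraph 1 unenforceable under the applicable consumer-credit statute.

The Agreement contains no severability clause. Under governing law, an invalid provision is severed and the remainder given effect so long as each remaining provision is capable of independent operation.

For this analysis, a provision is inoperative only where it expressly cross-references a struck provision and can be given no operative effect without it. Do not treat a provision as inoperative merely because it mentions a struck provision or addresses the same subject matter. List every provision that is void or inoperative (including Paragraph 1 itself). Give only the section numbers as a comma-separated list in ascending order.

Paragraph 1 is struck. Paragraph 6 has no operative effect of its own apart from Paragraph 1 and is therefore inoperative. Although Paragraph 2 refers to Paragraph 1, its operative terms do not depend on Paragraph 1, so it remains in effect. Although Paragraph 3 refers to Paragraph 6, its operative terms do not depend on Paragraph 6, so it remains in effect. Under the stated default rule, only provisions that cannot operate independently fall away; the rest are enforced. Paragraph 2, Paragraph 3, Paragraph 4, and Paragraph 5 remain in effect.

1, 6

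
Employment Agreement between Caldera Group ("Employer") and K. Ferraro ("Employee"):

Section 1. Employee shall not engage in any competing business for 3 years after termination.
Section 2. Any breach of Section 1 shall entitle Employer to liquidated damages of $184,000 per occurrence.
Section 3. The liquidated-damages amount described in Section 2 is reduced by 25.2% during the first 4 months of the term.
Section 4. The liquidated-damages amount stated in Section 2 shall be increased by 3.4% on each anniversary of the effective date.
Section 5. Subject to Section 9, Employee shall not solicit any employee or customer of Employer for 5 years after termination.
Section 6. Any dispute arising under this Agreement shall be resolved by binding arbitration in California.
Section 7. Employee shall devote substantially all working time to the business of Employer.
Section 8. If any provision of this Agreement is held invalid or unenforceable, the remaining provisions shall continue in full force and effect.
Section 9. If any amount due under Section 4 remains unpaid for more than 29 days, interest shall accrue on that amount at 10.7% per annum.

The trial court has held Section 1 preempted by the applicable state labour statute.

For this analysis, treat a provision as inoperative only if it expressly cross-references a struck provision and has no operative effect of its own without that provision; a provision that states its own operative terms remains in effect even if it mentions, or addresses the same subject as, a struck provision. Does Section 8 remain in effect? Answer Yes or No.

Yes

Section 1 is struck. The whole of Section 2 is the liquidated-damages amount, defined by reference to Section 1, so Section 2 cannot stand once Section 1 is removed. Section 3 operates only by reference to Section 2, so it falls with Section 2. Section 4 operates only by reference to Section 2, so it falls with Section 2. Section 9 operates only by reference to Section 4, so it falls with Section 4. Although Section 5 refers to Section 9, its operative terms do not depend on Section 9, so it remains in effect. Section 8 is a severability clause and preserves every provision that can still be given independent effect. That leaves Section 5, Section 6, Section 7, and Section 8 in effect. Section 8 is among the surviving provisions, so the answer is yes.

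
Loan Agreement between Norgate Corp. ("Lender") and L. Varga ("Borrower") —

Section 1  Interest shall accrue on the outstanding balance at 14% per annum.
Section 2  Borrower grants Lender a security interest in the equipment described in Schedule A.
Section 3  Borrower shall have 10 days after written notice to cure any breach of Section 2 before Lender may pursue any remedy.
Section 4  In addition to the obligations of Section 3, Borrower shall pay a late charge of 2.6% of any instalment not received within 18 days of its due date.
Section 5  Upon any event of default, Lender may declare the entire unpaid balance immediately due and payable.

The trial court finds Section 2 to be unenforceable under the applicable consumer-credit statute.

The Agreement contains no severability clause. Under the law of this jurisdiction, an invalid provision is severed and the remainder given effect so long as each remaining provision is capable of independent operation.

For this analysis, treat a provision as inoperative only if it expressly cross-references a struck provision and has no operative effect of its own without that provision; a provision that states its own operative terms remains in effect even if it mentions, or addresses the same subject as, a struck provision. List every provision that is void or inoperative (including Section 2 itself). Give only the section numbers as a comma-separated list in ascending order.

2, 3

Section 2 is struck. Section 3 merely fixes the cure period for breach of Section 2; with Section 2 gone it has nothing to operate on and falls away. Although Section 4 refers to Section 3, its operative terms do not depend on Section 3, so it remains in effect. Under the stated default rule, only provisions that cannot operate independently fall away; the rest are enforced. The provisions still in force are Section 1, Section 4, and Section 5.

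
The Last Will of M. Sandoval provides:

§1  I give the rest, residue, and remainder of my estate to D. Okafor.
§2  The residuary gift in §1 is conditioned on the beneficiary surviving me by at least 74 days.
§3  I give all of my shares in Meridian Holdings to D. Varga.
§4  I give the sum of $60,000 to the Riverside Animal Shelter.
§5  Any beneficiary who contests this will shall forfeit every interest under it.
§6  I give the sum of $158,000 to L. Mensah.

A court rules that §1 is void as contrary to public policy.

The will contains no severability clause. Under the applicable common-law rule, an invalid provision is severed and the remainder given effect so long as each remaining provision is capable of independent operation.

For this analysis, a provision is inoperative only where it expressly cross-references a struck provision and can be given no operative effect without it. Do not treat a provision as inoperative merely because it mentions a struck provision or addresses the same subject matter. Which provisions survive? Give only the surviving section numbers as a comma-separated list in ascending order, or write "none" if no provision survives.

3, 4, 5, 6

§1 is struck. §2 merely fixes the survivorship condition on §1; with §1 gone it has nothing to operate on and falls away. With no severability clause, the stated default rule severs what cannot stand and enforces each remaining provision that can operate on its own. That leaves §3, §4, §5, and §6 in effect.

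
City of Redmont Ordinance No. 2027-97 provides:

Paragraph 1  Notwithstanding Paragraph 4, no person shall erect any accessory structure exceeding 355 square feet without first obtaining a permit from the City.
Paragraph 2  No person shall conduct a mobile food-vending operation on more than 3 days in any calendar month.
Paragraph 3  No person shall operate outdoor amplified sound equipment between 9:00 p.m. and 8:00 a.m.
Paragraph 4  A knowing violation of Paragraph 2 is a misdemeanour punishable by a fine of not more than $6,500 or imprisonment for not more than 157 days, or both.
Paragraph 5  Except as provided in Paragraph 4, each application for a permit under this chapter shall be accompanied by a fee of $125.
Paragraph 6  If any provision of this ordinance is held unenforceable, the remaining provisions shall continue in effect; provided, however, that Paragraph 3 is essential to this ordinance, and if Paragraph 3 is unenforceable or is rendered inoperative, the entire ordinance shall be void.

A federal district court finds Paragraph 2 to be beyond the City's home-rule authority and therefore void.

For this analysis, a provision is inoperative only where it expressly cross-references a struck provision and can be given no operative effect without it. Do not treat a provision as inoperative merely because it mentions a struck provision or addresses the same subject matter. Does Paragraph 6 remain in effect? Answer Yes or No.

Paragraph 2 is struck. Paragraph 4 merely fixes the criminal penalty for violating Paragraph 2; with Paragraph 2 gone it has nothing to operate on and falls away. Although Paragraph 5 refers to Paragraph 4, its operative terms do not depend on Paragraph 4, so it remains in effect. Paragraph 1 mentions Paragraph 4 but its own obligation stands independently of Paragraph 4, so Paragraph 1 is not affected. Paragraph 6 makes Paragraph 3 an essential term, but Paragraph 3 is unaffected, so the severability proviso in Paragraph 6 preserves the remaining provisions. Paragraph 1, Paragraph 3, Paragraph 5, and Paragraph 6 remain in effect. Paragraph 6 is among the surviving provisions, so the answer is yes.

Yes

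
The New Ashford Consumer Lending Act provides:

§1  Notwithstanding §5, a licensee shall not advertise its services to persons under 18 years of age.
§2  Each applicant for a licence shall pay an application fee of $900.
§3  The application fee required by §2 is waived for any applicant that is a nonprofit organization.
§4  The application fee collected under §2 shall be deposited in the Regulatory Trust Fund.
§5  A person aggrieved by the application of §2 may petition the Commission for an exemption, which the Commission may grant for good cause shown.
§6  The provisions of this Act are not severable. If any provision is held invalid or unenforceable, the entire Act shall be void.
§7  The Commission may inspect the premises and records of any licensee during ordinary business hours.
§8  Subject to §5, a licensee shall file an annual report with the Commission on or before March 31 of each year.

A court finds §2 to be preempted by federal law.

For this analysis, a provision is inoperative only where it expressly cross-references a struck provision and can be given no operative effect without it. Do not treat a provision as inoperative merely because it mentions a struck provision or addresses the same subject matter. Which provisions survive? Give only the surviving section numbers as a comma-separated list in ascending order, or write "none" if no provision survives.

§2 is struck. §3 has no operative effect of its own apart from §2 and is therefore inoperative. §4 operates only by reference to §2, so it falls with §2. The only function of §5 is the exemption procedure for §2, so it cannot stand once §2 is removed. §6 provides that the Act is not severable, so the invalidity of any one provision voids the entire Act. No provision of the Act survives.

none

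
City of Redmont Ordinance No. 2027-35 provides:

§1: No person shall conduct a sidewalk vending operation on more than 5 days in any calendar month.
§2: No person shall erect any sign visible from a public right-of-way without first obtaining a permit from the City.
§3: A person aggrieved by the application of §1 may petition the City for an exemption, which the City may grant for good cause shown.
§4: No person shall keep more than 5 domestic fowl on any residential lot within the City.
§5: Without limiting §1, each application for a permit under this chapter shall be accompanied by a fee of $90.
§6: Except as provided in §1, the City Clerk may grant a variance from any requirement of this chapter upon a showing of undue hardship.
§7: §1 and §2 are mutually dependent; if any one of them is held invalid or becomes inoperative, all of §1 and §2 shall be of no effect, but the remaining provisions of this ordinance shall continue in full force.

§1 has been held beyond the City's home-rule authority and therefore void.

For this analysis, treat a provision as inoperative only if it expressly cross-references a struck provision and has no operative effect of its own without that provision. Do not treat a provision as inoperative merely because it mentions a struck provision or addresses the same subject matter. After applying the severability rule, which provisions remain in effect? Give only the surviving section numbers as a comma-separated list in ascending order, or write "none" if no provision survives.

4, 5, 6, 7

§1 is struck. The only function of §3 is the exemption procedure for §1, so it cannot stand once §1 is removed. Although §5 refers to §1, its operative terms do not depend on §1, so it remains in effect. §6 mentions §1 but its own obligation stands independently of §1, so §6 is not affected. §7 declares §1 and §2 mutually dependent; since one of them has fallen, all of them are of no effect. That brings down §2 as well. The remainder continues in force under §7. The provisions still in force are §4, §5, §6, and §7.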